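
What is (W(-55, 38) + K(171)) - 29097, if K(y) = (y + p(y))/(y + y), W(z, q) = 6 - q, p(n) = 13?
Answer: -4980967/171 ≈ -29128.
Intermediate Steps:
K(y) = (13 + y)/(2*y) (K(y) = (y + 13)/(y + y) = (13 + y)/((2*y)) = (13 + y)*(1/(2*y)) = (13 + y)/(2*y))
(W(-55, 38) + K(171)) - 29097 = ((6 - 1*38) + (½)*(13 + 171)/171) - 29097 = ((6 - 38) + (½)*(1/171)*184) - 29097 = (-32 + 92/171) - 29097 = -5380/171 - 29097 = -4980967/171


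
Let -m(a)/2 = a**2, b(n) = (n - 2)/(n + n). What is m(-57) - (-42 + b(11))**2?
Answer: -3982257/484 ≈ -8227.8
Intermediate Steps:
b(n) = (-2 + n)/(2*n) (b(n) = (-2 + n)/((2*n)) = (-2 + n)*(1/(2*n)) = (-2 + n)/(2*n))
m(a) = -2*a**2
m(-57) - (-42 + b(11))**2 = -2*(-57)**2 - (-42 + (1/2)*(-2 + 11)/11)**2 = -2*3249 - (-42 + (1/2)*(1/11)*9)**2 = -6498 - (-42 + 9/22)**2 = -6498 - (-915/22)**2 = -6498 - 1*837225/484 = -6498 - 837225/484 = -3982257/484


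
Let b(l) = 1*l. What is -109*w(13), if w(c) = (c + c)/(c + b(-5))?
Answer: -1417/4 ≈ -354.25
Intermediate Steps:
b(l) = l
w(c) = 2*c/(-5 + c) (w(c) = (c + c)/(c - 5) = (2*c)/(-5 + c) = 2*c/(-5 + c))
-109*w(13) = -218*13/(-5 + 13) = -218*13/8 = -109*13/4 = -1417/4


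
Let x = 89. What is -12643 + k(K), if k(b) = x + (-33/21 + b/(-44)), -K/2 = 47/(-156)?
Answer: -301635377/24024 ≈ -12556.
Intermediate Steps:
K = 47/78 (K = -94/(-156) = -94*(-1)/156 = -2*(-47/156) = 47/78 ≈ 0.60256)
k(b) = 612/7 - b/44 (k(b) = 89 + (-33/21 + b/(-44)) = 89 + (-33*1/21 + b*(-1/44)) = 89 + (-11/7 - b/44) = 612/7 - b/44)
-12643 + k(K) = -12643 + (612/7 - 1/44*47/78) = -12643 + (612/7 - 47/3432) = -12643 + 2100055/24024 = -301635377/24024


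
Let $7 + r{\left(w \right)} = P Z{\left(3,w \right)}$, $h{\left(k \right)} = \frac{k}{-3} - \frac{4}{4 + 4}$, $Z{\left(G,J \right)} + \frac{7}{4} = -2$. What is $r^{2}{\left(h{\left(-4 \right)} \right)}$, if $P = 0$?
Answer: $49$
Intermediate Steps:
$Z{\left(G,J \right)} = - \frac{15}{4}$ ($Z{\left(G,J \right)} = - \frac{7}{4} - 2 = - \frac{15}{4}$)
$h{\left(k \right)} = - \frac{1}{2} - \frac{k}{3}$ ($h{\left(k \right)} = k \left(- \frac{1}{3}\right) - \frac{4}{8} = - \frac{k}{3} - \frac{1}{2} = - \frac{1}{2} - \frac{k}{3}$)
$r{\left(w \right)} = -7$ ($r{\left(w \right)} = -7 + 0 \left(- \frac{15}{4}\right) = -7 + 0 = -7$)
$r^{2}{\left(h{\left(-4 \right)} \right)} = \left(-7\right)^{2} = 49$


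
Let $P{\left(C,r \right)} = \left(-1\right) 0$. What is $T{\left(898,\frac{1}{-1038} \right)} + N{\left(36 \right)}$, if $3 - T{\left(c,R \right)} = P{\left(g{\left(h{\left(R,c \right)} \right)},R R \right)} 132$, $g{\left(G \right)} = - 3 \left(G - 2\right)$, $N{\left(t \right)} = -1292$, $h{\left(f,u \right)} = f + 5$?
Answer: $-1289$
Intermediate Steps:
$h{\left(f,u \right)} = 5 + f$
$g{\left(G \right)} = 6 - 3 G$ ($g{\left(G \right)} = - 3 \left(-2 + G\right) = 6 - 3 G$)
$P{\left(C,r \right)} = 0$
$T{\left(c,R \right)} = 3$ ($T{\left(c,R \right)} = 3 - 0 \cdot 132 = 3 - 0 = 3 + 0 = 3$)
$T{\left(898,\frac{1}{-1038} \right)} + N{\left(36 \right)} = 3 - 1292 = -1289$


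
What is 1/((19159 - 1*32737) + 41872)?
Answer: 1/28294 ≈ 3.5343e-5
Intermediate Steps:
1/((19159 - 1*32737) + 41872) = 1/((19159 - 32737) + 41872) = 1/(-13578 + 41872) = 1/28294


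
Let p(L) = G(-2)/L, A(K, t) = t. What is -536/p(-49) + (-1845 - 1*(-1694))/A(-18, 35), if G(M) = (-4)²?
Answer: 114603/70 ≈ 1637.2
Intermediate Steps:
G(M) = 16
p(L) = 16/L
-536/p(-49) + (-1845 - 1*(-1694))/A(-18, 35) = -536/(16/(-49)) + (-1845 - 1*(-1694))/35 = -536/(16*(-1/49)) + (-1845 + 1694)*(1/35) = -536/(-16/49) - 151*1/35 = -536*(-49/16) - 151/35 = 3283/2 - 151/35 = 114603/70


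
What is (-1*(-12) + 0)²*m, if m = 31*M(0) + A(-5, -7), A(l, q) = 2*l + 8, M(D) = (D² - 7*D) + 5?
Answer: 22032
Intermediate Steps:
M(D) = 5 + D² - 7*D
A(l, q) = 8 + 2*l
m = 153 (m = 31*(5 + 0² - 7*0) + (8 + 2*(-5)) = 31*(5 + 0 + 0) + (8 - 10) = 31*5 - 2 = 155 - 2 = 153)
(-1*(-12) + 0)²*m = (-1*(-12) + 0)²*153 = (12 + 0)²*153 = 12²*153 = 144*153 = 22032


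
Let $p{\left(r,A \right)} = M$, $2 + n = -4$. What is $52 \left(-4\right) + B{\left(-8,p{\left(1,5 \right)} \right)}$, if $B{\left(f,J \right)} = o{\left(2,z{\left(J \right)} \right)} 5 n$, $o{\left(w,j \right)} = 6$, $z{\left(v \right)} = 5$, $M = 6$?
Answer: $-388$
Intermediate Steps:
$n = -6$ ($n = -2 - 4 = -6$)
$p{\left(r,A \right)} = 6$
$B{\left(f,J \right)} = -180$ ($B{\left(f,J \right)} = 6 \cdot 5 \left(-6\right) = 30 \left(-6\right) = -180$)
$52 \left(-4\right) + B{\left(-8,p{\left(1,5 \right)} \right)} = 52 \left(-4\right) - 180 = -208 - 180 = -388$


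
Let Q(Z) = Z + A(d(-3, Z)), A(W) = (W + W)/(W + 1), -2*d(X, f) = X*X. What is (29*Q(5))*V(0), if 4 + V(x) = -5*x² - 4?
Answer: -12296/7 ≈ -1756.6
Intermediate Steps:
d(X, f) = -X²/2 (d(X, f) = -X*X/2 = -X²/2)
A(W) = 2*W/(1 + W) (A(W) = (2*W)/(1 + W) = 2*W/(1 + W))
Q(Z) = 18/7 + Z (Q(Z) = Z + 2*(-½*(-3)²)/(1 - ½*(-3)²) = Z + 2*(-½*9)/(1 - ½*9) = Z + 2*(-9/2)/(1 - 9/2) = Z + 2*(-9/2)/(-7/2) = Z + 2*(-9/2)*(-2/7) = Z + 18/7 = 18/7 + Z)
V(x) = -8 - 5*x² (V(x) = -4 + (-5*x² - 4) = -4 + (-4 - 5*x²) = -8 - 5*x²)
(29*Q(5))*V(0) = (29*(18/7 + 5))*(-8 - 5*0²) = (29*(53/7))*(-8 - 5*0) = 1537*(-8 + 0)/7 = (1537/7)*(-8) = -12296/7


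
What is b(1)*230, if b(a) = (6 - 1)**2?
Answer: 5750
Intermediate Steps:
b(a) = 25 (b(a) = 5**2 = 25)
b(1)*230 = 25*230 = 5750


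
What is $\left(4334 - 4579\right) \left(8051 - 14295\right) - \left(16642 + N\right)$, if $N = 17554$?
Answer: $1495584$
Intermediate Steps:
$\left(4334 - 4579\right) \left(8051 - 14295\right) - \left(16642 + N\right) = \left(4334 - 4579\right) \left(8051 - 14295\right) - 34196 = \left(-245\right) \left(-6244\right) - 34196 = 1529780 - 34196 = 1495584$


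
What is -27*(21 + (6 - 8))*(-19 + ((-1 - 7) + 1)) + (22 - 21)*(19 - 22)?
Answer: 13335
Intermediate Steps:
-27*(21 + (6 - 8))*(-19 + ((-1 - 7) + 1)) + (22 - 21)*(19 - 22) = -27*(21 - 2)*(-19 + (-8 + 1)) + 1*(-3) = -513*(-19 - 7) - 3 = -513*(-26) - 3 = -27*(-494) - 3 = 13338 - 3 = 13335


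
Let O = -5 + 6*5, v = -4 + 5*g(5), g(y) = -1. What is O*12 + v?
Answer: 291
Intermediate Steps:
v = -9 (v = -4 + 5*(-1) = -4 - 5 = -9)
O = 25 (O = -5 + 30 = 25)
O*12 + v = 25*12 - 9 = 300 - 9 = 291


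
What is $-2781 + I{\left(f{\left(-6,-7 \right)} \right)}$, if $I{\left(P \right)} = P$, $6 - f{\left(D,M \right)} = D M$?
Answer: $-2817$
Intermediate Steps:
$f{\left(D,M \right)} = 6 - D M$
$-2781 + I{\left(f{\left(-6,-7 \right)} \right)} = -2781 + \left(6 - \left(-6\right) \left(-7\right)\right) = -2781 + \left(6 - 42\right) = -2781 - 36 = -2817$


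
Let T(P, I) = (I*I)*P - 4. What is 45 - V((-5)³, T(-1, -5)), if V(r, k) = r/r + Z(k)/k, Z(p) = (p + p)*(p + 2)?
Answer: 98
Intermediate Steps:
T(P, I) = -4 + P*I² (T(P, I) = I²*P - 4 = P*I² - 4 = -4 + P*I²)
Z(p) = 2*p*(2 + p) (Z(p) = (2*p)*(2 + p) = 2*p*(2 + p))
V(r, k) = 5 + 2*k (V(r, k) = r/r + (2*k*(2 + k))/k = 1 + (4 + 2*k) = 5 + 2*k)
45 - V((-5)³, T(-1, -5)) = 45 - (5 + 2*(-4 - 1*(-5)²)) = 45 - (5 + 2*(-4 - 1*25)) = 45 - (5 + 2*(-4 - 25)) = 45 - (5 + 2*(-29)) = 45 - (5 - 58) = 45 - 1*(-53) = 45 + 53 = 98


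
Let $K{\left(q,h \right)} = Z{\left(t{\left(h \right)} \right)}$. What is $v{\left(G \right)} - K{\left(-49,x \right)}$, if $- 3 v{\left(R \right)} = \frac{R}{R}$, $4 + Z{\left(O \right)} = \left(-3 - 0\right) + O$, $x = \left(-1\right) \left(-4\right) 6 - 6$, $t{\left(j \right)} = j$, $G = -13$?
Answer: $- \frac{34}{3} \approx -11.333$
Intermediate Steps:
$x = 18$ ($x = 4 \cdot 6 - 6 = 24 - 6 = 18$)
$Z{\left(O \right)} = -7 + O$ ($Z{\left(O \right)} = -4 + \left(\left(-3 - 0\right) + O\right) = -4 + \left(\left(-3 + 0\right) + O\right) = -4 + \left(-3 + O\right) = -7 + O$)
$K{\left(q,h \right)} = -7 + h$
$v{\left(R \right)} = - \frac{1}{3}$ ($v{\left(R \right)} = - \frac{R \frac{1}{R}}{3} = \left(- \frac{1}{3}\right) 1 = - \frac{1}{3}$)
$v{\left(G \right)} - K{\left(-49,x \right)} = - \frac{1}{3} - \left(-7 + 18\right) = - \frac{1}{3} - 11 = - \frac{34}{3}$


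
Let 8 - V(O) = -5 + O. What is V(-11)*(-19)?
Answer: -456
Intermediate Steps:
V(O) = 13 - O (V(O) = 8 - (-5 + O) = 8 + (5 - O) = 13 - O)
V(-11)*(-19) = (13 - 1*(-11))*(-19) = (13 + 11)*(-19) = 24*(-19) = -456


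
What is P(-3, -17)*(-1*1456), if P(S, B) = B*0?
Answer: 0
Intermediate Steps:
P(S, B) = 0
P(-3, -17)*(-1*1456) = 0*(-1*1456) = 0*(-1456) = 0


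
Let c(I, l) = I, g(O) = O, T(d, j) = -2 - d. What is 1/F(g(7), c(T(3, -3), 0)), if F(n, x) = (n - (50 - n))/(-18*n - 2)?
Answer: 32/9 ≈ 3.5556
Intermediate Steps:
F(n, x) = (-50 + 2*n)/(-2 - 18*n) (F(n, x) = (n + (-50 + n))/(-2 - 18*n) = (-50 + 2*n)/(-2 - 18*n))
1/F(g(7), c(T(3, -3), 0)) = 1/((25 - 1*7)/(1 + 9*7)) = 1/((25 - 7)/(1 + 63)) = 1/(18/64) = 1/((1/64)*18) = 1/(9/32) = 32/9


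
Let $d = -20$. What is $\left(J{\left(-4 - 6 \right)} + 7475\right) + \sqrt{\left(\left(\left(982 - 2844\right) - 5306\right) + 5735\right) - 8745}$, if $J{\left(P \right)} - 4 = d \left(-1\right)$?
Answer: $7499 + i \sqrt{10178} \approx 7499.0 + 100.89 i$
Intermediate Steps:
$J{\left(P \right)} = 24$ ($J{\left(P \right)} = 4 - -20 = 4 + 20 = 24$)
$\left(J{\left(-4 - 6 \right)} + 7475\right) + \sqrt{\left(\left(\left(982 - 2844\right) - 5306\right) + 5735\right) - 8745} = \left(24 + 7475\right) + \sqrt{\left(\left(\left(982 - 2844\right) - 5306\right) + 5735\right) - 8745} = 7499 + \sqrt{\left(\left(\left(982 - 2844\right) - 5306\right) + 5735\right) - 8745} = 7499 + \sqrt{\left(\left(-1862 - 5306\right) + 5735\right) - 8745} = 7499 + \sqrt{\left(-7168 + 5735\right) - 8745} = 7499 + \sqrt{-1433 - 8745} = 7499 + \sqrt{-10178} = 7499 + i \sqrt{10178}$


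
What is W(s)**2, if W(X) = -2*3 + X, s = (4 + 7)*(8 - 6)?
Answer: 256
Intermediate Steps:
s = 22 (s = 11*2 = 22)
W(X) = -6 + X
W(s)**2 = (-6 + 22)**2 = 16**2 = 256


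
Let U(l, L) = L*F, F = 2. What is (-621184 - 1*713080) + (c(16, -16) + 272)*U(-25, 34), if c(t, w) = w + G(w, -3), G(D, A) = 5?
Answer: -1316516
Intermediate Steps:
c(t, w) = 5 + w (c(t, w) = w + 5 = 5 + w)
U(l, L) = 2*L (U(l, L) = L*2 = 2*L)
(-621184 - 1*713080) + (c(16, -16) + 272)*U(-25, 34) = (-621184 - 1*713080) + ((5 - 16) + 272)*(2*34) = (-621184 - 713080) + (-11 + 272)*68 = -1334264 + 261*68 = -1334264 + 17748 = -1316516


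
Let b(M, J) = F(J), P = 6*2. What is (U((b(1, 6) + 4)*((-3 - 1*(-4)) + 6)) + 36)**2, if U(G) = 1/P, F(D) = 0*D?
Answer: 187489/144 ≈ 1302.0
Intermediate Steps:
F(D) = 0
P = 12
b(M, J) = 0
U(G) = 1/12
(U((b(1, 6) + 4)*((-3 - 1*(-4)) + 6)) + 36)**2 = (1/12 + 36)**2 = (433/12)**2 = 187489/144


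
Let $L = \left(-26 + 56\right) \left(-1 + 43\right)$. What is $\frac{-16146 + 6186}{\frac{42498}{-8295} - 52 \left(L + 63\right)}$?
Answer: $\frac{4589900}{31705851} \approx 0.14477$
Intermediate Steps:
$L = 1260$ ($L = 30 \cdot 42 = 1260$)
$\frac{-16146 + 6186}{\frac{42498}{-8295} - 52 \left(L + 63\right)} = \frac{-16146 + 6186}{\frac{42498}{-8295} - 52 \left(1260 + 63\right)} = - \frac{9960}{42498 \left(- \frac{1}{8295}\right) - 68796} = - \frac{9960}{- \frac{14166}{2765} - 68796} = - \frac{9960}{- \frac{190235106}{2765}} = \left(-9960\right) \left(- \frac{2765}{190235106}\right) = \frac{4589900}{31705851}$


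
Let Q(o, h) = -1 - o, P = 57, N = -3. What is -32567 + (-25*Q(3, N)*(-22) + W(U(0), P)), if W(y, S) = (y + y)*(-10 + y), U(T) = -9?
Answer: -34425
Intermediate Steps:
W(y, S) = 2*y*(-10 + y) (W(y, S) = (2*y)*(-10 + y) = 2*y*(-10 + y))
-32567 + (-25*Q(3, N)*(-22) + W(U(0), P)) = -32567 + (-25*(-1 - 1*3)*(-22) + 2*(-9)*(-10 - 9)) = -32567 + (-25*(-1 - 3)*(-22) + 2*(-9)*(-19)) = -32567 + (-25*(-4)*(-22) + 342) = -32567 + (100*(-22) + 342) = -32567 + (-2200 + 342) = -32567 - 1858 = -34425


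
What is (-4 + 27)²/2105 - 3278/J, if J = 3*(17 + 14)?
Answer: -6850993/195765 ≈ -34.996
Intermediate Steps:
J = 93 (J = 3*31 = 93)
(-4 + 27)²/2105 - 3278/J = (-4 + 27)²/2105 - 3278/93 = 23²*(1/2105) - 3278*1/93 = 529*(1/2105) - 3278/93 = 529/2105 - 3278/93 = -6850993/195765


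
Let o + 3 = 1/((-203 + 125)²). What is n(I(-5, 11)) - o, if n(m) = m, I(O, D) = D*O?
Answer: -316369/6084 ≈ -52.000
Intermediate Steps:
o = -18251/6084 (o = -3 + 1/((-203 + 125)²) = -3 + 1/((-78)²) = -3 + 1/6084 = -18251/6084 ≈ -2.9998)
n(I(-5, 11)) - o = 11*(-5) - 1*(-18251/6084) = -55 + 18251/6084 = -316369/6084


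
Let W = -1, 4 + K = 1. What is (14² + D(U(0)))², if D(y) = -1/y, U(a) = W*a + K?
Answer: 346921/9 ≈ 38547.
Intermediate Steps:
K = -3 (K = -4 + 1 = -3)
U(a) = -3 - a (U(a) = -a - 3 = -3 - a)
(14² + D(U(0)))² = (14² - 1/(-3 - 1*0))² = (196 - 1/(-3 + 0))² = (196 - 1/(-3))² = (196 - 1*(-⅓))² = (196 + ⅓)² = (589/3)² = 346921/9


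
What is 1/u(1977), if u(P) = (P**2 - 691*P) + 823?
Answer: 1/2543245 ≈ 3.9320e-7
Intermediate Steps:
u(P) = 823 + P**2 - 691*P
1/u(1977) = 1/(823 + 1977**2 - 691*1977) = 1/(823 + 3908529 - 1366107) = 1/2543245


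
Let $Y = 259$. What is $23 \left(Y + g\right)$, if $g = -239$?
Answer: $460$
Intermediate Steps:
$23 \left(Y + g\right) = 23 \left(259 - 239\right) = 23 \cdot 20 = 460$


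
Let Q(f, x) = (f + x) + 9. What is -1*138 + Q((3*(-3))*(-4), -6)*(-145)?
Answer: -5793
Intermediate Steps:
Q(f, x) = 9 + f + x
-1*138 + Q((3*(-3))*(-4), -6)*(-145) = -1*138 + (9 + (3*(-3))*(-4) - 6)*(-145) = -138 + (9 - 9*(-4) - 6)*(-145) = -138 + (9 + 36 - 6)*(-145) = -138 + 39*(-145) = -138 - 5655 = -5793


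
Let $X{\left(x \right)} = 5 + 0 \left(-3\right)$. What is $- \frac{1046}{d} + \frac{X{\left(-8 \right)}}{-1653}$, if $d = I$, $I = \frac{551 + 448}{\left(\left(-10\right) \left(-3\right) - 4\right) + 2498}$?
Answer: $- \frac{1454698969}{550449} \approx -2642.8$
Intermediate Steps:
$I = \frac{999}{2524}$ ($I = \frac{999}{\left(30 - 4\right) + 2498} = \frac{999}{26 + 2498} = \frac{999}{2524} \approx 0.3958$)
$X{\left(x \right)} = 5$ ($X{\left(x \right)} = 5 + 0 = 5$)
$d = \frac{999}{2524} \approx 0.3958$
$- \frac{1046}{d} + \frac{X{\left(-8 \right)}}{-1653} = - \frac{1046}{\frac{999}{2524}} + \frac{5}{-1653} = \left(-1046\right) \frac{2524}{999} + 5 \left(- \frac{1}{1653}\right) = - \frac{2640104}{999} - \frac{5}{1653} = - \frac{1454698969}{550449}$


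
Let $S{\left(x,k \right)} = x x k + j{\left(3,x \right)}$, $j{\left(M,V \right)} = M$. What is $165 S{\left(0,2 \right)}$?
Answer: $495$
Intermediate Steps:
$S{\left(x,k \right)} = 3 + k x^{2}$ ($S{\left(x,k \right)} = x x k + 3 = x^{2} k + 3 = k x^{2} + 3 = 3 + k x^{2}$)
$165 S{\left(0,2 \right)} = 165 \left(3 + 2 \cdot 0^{2}\right) = 165 \left(3 + 2 \cdot 0\right) = 165 \left(3 + 0\right) = 165 \cdot 3 = 495$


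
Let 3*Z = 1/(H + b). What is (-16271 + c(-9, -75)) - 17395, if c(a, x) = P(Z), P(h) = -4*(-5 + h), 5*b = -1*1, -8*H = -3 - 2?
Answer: -1716106/51 ≈ -33649.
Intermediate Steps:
H = 5/8 (H = -(-3 - 2)/8 = -⅛*(-5) = 5/8 ≈ 0.62500)
b = -⅕ (b = (-1*1)/5 = (⅕)*(-1) = -⅕ ≈ -0.20000)
Z = 40/51 (Z = 1/(3*(5/8 - ⅕)) = 1/(3*(17/40)) = (⅓)*(40/17) = 40/51 ≈ 0.78431)
P(h) = 20 - 4*h
c(a, x) = 860/51 (c(a, x) = 20 - 4*40/51 = 20 - 160/51 = 860/51)
(-16271 + c(-9, -75)) - 17395 = (-16271 + 860/51) - 17395 = -828961/51 - 17395 = -1716106/51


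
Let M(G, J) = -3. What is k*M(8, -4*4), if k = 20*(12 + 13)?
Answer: -1500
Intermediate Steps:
k = 500 (k = 20*25 = 500)
k*M(8, -4*4) = 500*(-3) = -1500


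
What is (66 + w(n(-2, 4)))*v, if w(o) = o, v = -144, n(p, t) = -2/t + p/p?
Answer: -9576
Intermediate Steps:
n(p, t) = 1 - 2/t (n(p, t) = -2/t + 1 = 1 - 2/t)
(66 + w(n(-2, 4)))*v = (66 + (-2 + 4)/4)*(-144) = (66 + (¼)*2)*(-144) = (66 + ½)*(-144) = (133/2)*(-144) = -9576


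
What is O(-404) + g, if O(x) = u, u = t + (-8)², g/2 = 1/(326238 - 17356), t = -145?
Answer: -12509720/154441 ≈ -81.000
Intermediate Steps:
g = 1/154441 (g = 2/(326238 - 17356) = 2/308882 = 2*(1/308882) = 1/154441 ≈ 6.4750e-6)
u = -81 (u = -145 + (-8)² = -145 + 64 = -81)
O(x) = -81
O(-404) + g = -81 + 1/154441 = -12509720/154441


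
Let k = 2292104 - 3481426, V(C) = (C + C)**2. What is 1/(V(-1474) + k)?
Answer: 1/7501382 ≈ 1.3331e-7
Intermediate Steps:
V(C) = 4*C**2 (V(C) = (2*C)**2 = 4*C**2)
k = -1189322
1/(V(-1474) + k) = 1/(4*(-1474)**2 - 1189322) = 1/(4*2172676 - 1189322) = 1/(8690704 - 1189322) = 1/7501382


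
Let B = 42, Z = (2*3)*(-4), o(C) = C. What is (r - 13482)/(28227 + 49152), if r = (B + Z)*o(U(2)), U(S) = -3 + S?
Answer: -4500/25793 ≈ -0.17447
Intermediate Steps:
Z = -24 (Z = 6*(-4) = -24)
r = -18 (r = (42 - 24)*(-3 + 2) = 18*(-1) = -18)
(r - 13482)/(28227 + 49152) = (-18 - 13482)/(28227 + 49152) = -13500/77379 = -13500*1/77379 = -4500/25793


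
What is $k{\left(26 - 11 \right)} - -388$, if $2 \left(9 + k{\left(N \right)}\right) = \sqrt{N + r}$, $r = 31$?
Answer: $379 + \frac{\sqrt{46}}{2} \approx 382.39$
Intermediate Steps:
$k{\left(N \right)} = -9 + \frac{\sqrt{31 + N}}{2}$ ($k{\left(N \right)} = -9 + \frac{\sqrt{N + 31}}{2} = -9 + \frac{\sqrt{31 + N}}{2}$)
$k{\left(26 - 11 \right)} - -388 = \left(-9 + \frac{\sqrt{31 + \left(26 - 11\right)}}{2}\right) - -388 = \left(-9 + \frac{\sqrt{31 + \left(26 - 11\right)}}{2}\right) + 388 = \left(-9 + \frac{\sqrt{31 + 15}}{2}\right) + 388 = \left(-9 + \frac{\sqrt{46}}{2}\right) + 388 = 379 + \frac{\sqrt{46}}{2}$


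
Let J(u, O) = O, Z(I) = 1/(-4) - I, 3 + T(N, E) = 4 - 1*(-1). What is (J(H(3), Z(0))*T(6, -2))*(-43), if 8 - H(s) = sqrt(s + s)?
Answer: 43/2 ≈ 21.500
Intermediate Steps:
T(N, E) = 2 (T(N, E) = -3 + (4 - 1*(-1)) = -3 + (4 + 1) = -3 + 5 = 2)
H(s) = 8 - sqrt(2)*sqrt(s) (H(s) = 8 - sqrt(s + s) = 8 - sqrt(2*s) = 8 - sqrt(2)*sqrt(s))
Z(I) = -1/4 - I
(J(H(3), Z(0))*T(6, -2))*(-43) = ((-1/4 - 1*0)*2)*(-43) = ((-1/4 + 0)*2)*(-43) = -1/4*2*(-43) = -1/2*(-43) = 43/2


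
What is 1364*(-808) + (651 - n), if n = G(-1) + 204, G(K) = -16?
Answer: -1101649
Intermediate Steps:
n = 188 (n = -16 + 204 = 188)
1364*(-808) + (651 - n) = 1364*(-808) + (651 - 1*188) = -1102112 + (651 - 188) = -1102112 + 463 = -1101649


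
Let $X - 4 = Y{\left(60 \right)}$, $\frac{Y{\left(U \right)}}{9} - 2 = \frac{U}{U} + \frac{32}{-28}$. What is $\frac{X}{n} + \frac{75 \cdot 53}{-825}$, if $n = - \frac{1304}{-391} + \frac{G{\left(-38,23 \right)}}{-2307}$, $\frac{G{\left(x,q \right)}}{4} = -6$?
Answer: $\frac{106392621}{77454608} \approx 1.3736$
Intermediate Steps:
$G{\left(x,q \right)} = -24$ ($G{\left(x,q \right)} = 4 \left(-6\right) = -24$)
$Y{\left(U \right)} = \frac{117}{7}$ ($Y{\left(U \right)} = 18 + 9 \left(\frac{U}{U} + \frac{32}{-28}\right) = 18 + 9 \left(1 + 32 \left(- \frac{1}{28}\right)\right) = 18 + 9 \left(1 - \frac{8}{7}\right) = 18 + 9 \left(- \frac{1}{7}\right) = 18 - \frac{9}{7} = \frac{117}{7}$)
$X = \frac{145}{7}$ ($X = 4 + \frac{117}{7} = \frac{145}{7} \approx 20.714$)
$n = \frac{1005904}{300679}$ ($n = - \frac{1304}{-391} - \frac{24}{-2307} = \left(-1304\right) \left(- \frac{1}{391}\right) - - \frac{8}{769} = \frac{1304}{391} + \frac{8}{769} = \frac{1005904}{300679} \approx 3.3454$)
$\frac{X}{n} + \frac{75 \cdot 53}{-825} = \frac{145}{7 \cdot \frac{1005904}{300679}} + \frac{75 \cdot 53}{-825} = \frac{145}{7} \cdot \frac{300679}{1005904} + 3975 \left(- \frac{1}{825}\right) = \frac{43598455}{7041328} - \frac{53}{11} = \frac{106392621}{77454608}$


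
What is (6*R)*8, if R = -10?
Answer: -480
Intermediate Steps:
(6*R)*8 = (6*(-10))*8 = -60*8 = -480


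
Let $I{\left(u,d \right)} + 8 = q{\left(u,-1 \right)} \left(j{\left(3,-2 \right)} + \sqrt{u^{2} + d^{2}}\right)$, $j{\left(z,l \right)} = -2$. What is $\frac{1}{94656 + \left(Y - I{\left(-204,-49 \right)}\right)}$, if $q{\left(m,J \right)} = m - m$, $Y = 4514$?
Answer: $\frac{1}{99178} \approx 1.0083 \cdot 10^{-5}$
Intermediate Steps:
$q{\left(m,J \right)} = 0$
$I{\left(u,d \right)} = -8$ ($I{\left(u,d \right)} = -8 + 0 \left(-2 + \sqrt{u^{2} + d^{2}}\right) = -8 + 0 \left(-2 + \sqrt{d^{2} + u^{2}}\right) = -8 + 0 = -8$)
$\frac{1}{94656 + \left(Y - I{\left(-204,-49 \right)}\right)} = \frac{1}{94656 + \left(4514 - -8\right)} = \frac{1}{94656 + \left(4514 + 8\right)} = \frac{1}{94656 + 4522} = \frac{1}{99178}$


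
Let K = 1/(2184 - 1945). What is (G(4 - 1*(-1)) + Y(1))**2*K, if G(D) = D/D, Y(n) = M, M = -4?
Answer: 9/239 ≈ 0.037657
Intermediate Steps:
Y(n) = -4
G(D) = 1
K = 1/239 ≈ 0.0041841
(G(4 - 1*(-1)) + Y(1))**2*K = (1 - 4)**2*(1/239) = (-3)**2*(1/239) = 9*(1/239) = 9/239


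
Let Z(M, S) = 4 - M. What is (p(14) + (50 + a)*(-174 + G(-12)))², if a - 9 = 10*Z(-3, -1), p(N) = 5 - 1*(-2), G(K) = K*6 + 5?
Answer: 966090724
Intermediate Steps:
G(K) = 5 + 6*K (G(K) = 6*K + 5 = 5 + 6*K)
p(N) = 7 (p(N) = 5 + 2 = 7)
a = 79 (a = 9 + 10*(4 - 1*(-3)) = 9 + 10*(4 + 3) = 9 + 10*7 = 9 + 70 = 79)
(p(14) + (50 + a)*(-174 + G(-12)))² = (7 + (50 + 79)*(-174 + (5 + 6*(-12))))² = (7 + 129*(-174 + (5 - 72)))² = (7 + 129*(-174 - 67))² = (7 + 129*(-241))² = (7 - 31089)² = (-31082)² = 966090724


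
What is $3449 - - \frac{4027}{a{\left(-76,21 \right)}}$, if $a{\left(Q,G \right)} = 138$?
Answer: $\frac{479989}{138} \approx 3478.2$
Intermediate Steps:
$3449 - - \frac{4027}{a{\left(-76,21 \right)}} = 3449 - - \frac{4027}{138} = 3449 + \frac{4027}{138} = \frac{479989}{138}$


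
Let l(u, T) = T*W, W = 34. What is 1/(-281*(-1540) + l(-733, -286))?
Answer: 1/423016 ≈ 2.3640e-6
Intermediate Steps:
l(u, T) = 34*T (l(u, T) = T*34 = 34*T)
1/(-281*(-1540) + l(-733, -286)) = 1/(-281*(-1540) + 34*(-286)) = 1/(432740 - 9724) = 1/423016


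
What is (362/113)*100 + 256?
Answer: 65128/113 ≈ 576.35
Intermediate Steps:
(362/113)*100 + 256 = 36200/113 + 256 = 65128/113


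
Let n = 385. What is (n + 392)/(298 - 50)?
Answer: 777/248 ≈ 3.1331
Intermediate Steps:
(n + 392)/(298 - 50) = (385 + 392)/(298 - 50) = 777/248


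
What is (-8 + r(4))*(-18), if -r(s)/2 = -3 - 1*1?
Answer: 0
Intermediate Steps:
r(s) = 8 (r(s) = -2*(-3 - 1*1) = -2*(-3 - 1) = -2*(-4) = 8)
(-8 + r(4))*(-18) = (-8 + 8)*(-18) = 0*(-18) = 0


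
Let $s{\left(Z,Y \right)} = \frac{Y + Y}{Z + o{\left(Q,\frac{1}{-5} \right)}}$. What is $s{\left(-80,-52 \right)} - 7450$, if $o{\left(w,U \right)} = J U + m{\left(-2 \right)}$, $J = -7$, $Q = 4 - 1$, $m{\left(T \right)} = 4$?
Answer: $- \frac{2778330}{373} \approx -7448.6$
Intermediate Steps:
$Q = 3$ ($Q = 4 - 1 = 3$)
$o{\left(w,U \right)} = 4 - 7 U$ ($o{\left(w,U \right)} = - 7 U + 4 = 4 - 7 U$)
$s{\left(Z,Y \right)} = \frac{2 Y}{\frac{27}{5} + Z}$ ($s{\left(Z,Y \right)} = \frac{Y + Y}{Z + \left(4 - \frac{7}{-5}\right)} = \frac{2 Y}{Z + \left(4 - - \frac{7}{5}\right)} = \frac{2 Y}{Z + \left(4 + \frac{7}{5}\right)} = \frac{2 Y}{Z + \frac{27}{5}} = \frac{2 Y}{\frac{27}{5} + Z}$)
$s{\left(-80,-52 \right)} - 7450 = 10 \left(-52\right) \frac{1}{27 + 5 \left(-80\right)} - 7450 = 10 \left(-52\right) \frac{1}{27 - 400} - 7450 = 10 \left(-52\right) \frac{1}{-373} - 7450 = 10 \left(-52\right) \left(- \frac{1}{373}\right) - 7450 = \frac{520}{373} - 7450 = - \frac{2778330}{373}$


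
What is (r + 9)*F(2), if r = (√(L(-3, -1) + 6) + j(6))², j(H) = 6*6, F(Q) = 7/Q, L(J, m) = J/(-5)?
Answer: 22953/5 + 252*√165/5 ≈ 5238.0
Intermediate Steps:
L(J, m) = -J/5 (L(J, m) = J*(-⅕) = -J/5)
j(H) = 36
r = (36 + √165/5)² (r = (√(-⅕*(-3) + 6) + 36)² = (√(⅗ + 6) + 36)² = (√(33/5) + 36)² = (√165/5 + 36)² = (36 + √165/5)² ≈ 1487.6)
(r + 9)*F(2) = ((180 + √165)²/25 + 9)*(7/2) = (9 + (180 + √165)²/25)*(7*(½)) = (9 + (180 + √165)²/25)*(7/2) = 63/2 + 7*(180 + √165)²/50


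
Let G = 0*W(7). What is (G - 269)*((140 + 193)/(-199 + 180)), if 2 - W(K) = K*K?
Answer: 89577/19 ≈ 4714.6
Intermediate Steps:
W(K) = 2 - K² (W(K) = 2 - K*K = 2 - K²)
G = 0 (G = 0*(2 - 1*7²) = 0*(2 - 1*49) = 0*(2 - 49) = 0*(-47) = 0)
(G - 269)*((140 + 193)/(-199 + 180)) = (0 - 269)*((140 + 193)/(-199 + 180)) = -89577/(-19) = -89577*(-1)/19 = -269*(-333/19) = 89577/19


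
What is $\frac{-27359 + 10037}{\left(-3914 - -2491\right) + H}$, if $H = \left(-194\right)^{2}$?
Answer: $- \frac{5774}{12071} \approx -0.47834$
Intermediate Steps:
$H = 37636$
$\frac{-27359 + 10037}{\left(-3914 - -2491\right) + H} = \frac{-27359 + 10037}{\left(-3914 - -2491\right) + 37636} = - \frac{17322}{\left(-3914 + 2491\right) + 37636} = - \frac{17322}{-1423 + 37636} = - \frac{17322}{36213} = \left(-17322\right) \frac{1}{36213} = - \frac{5774}{12071}$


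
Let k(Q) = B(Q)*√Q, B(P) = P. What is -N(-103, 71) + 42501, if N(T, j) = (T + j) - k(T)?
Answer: 42533 - 103*I*√103 ≈ 42533.0 - 1045.3*I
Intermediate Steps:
k(Q) = Q^(3/2) (k(Q) = Q*√Q = Q^(3/2))
N(T, j) = T + j - T^(3/2) (N(T, j) = (T + j) - T^(3/2) = T + j - T^(3/2))
-N(-103, 71) + 42501 = -(-103 + 71 - (-103)^(3/2)) + 42501 = -(-103 + 71 - (-103)*I*√103) + 42501 = -(-103 + 71 + 103*I*√103) + 42501 = -(-32 + 103*I*√103) + 42501 = (32 - 103*I*√103) + 42501 = 42533 - 103*I*√103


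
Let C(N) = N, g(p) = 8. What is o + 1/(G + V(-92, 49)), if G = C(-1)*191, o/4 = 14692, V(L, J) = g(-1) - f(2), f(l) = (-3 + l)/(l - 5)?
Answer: 32322397/550 ≈ 58768.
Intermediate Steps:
f(l) = (-3 + l)/(-5 + l)
V(L, J) = 23/3 (V(L, J) = 8 - (-3 + 2)/(-5 + 2) = 8 - (-1)/(-3) = 8 - (-1)*(-1)/3 = 8 - 1*⅓ = 8 - ⅓ = 23/3)
o = 58768 (o = 4*14692 = 58768)
G = -191 (G = -1*191 = -191)
o + 1/(G + V(-92, 49)) = 58768 + 1/(-191 + 23/3) = 58768 + 1/(-550/3) = 58768 - 3/550 = 32322397/550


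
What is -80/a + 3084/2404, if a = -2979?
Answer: 2344889/1790379 ≈ 1.3097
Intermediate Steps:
-80/a + 3084/2404 = -80/(-2979) + 3084/2404 = -80*(-1/2979) + 3084*(1/2404) = 80/2979 + 771/601 = 2344889/1790379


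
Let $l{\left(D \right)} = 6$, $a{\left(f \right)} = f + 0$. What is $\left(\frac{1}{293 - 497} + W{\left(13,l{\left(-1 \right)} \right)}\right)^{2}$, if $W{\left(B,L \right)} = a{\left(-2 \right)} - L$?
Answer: $\frac{2666689}{41616} \approx 64.078$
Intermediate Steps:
$a{\left(f \right)} = f$
$W{\left(B,L \right)} = -2 - L$
$\left(\frac{1}{293 - 497} + W{\left(13,l{\left(-1 \right)} \right)}\right)^{2} = \left(\frac{1}{293 - 497} - 8\right)^{2} = \left(\frac{1}{-204} - 8\right)^{2} = \left(- \frac{1}{204} - 8\right)^{2} = \left(- \frac{1633}{204}\right)^{2} = \frac{2666689}{41616}$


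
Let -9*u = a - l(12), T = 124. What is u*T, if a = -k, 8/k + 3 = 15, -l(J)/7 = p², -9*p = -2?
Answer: 3224/729 ≈ 4.4225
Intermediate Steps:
p = 2/9 (p = -⅑*(-2) = 2/9 ≈ 0.22222)
l(J) = -28/81 (l(J) = -7*(2/9)² = -7*4/81 = -28/81)
k = ⅔ (k = 8/(-3 + 15) = 8/12 = 8*(1/12) = ⅔ ≈ 0.66667)
a = -⅔ (a = -1*⅔ = -⅔ ≈ -0.66667)
u = 26/729 (u = -(-⅔ - 1*(-28/81))/9 = -(-⅔ + 28/81)/9 = -⅑*(-26/81) = 26/729 ≈ 0.035665)
u*T = (26/729)*124 = 3224/729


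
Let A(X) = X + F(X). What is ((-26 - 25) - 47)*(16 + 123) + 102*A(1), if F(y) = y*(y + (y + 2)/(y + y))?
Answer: -13265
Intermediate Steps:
F(y) = y*(y + (2 + y)/(2*y)) (F(y) = y*(y + (2 + y)/((2*y))) = y*(y + (2 + y)*(1/(2*y))) = y*(y + (2 + y)/(2*y)))
A(X) = 1 + X**2 + 3*X/2 (A(X) = X + (1 + X**2 + X/2) = 1 + X**2 + 3*X/2)
((-26 - 25) - 47)*(16 + 123) + 102*A(1) = ((-26 - 25) - 47)*(16 + 123) + 102*(1 + 1**2 + (3/2)*1) = (-51 - 47)*139 + 102*(1 + 1 + 3/2) = -98*139 + 102*(7/2) = -13622 + 357 = -13265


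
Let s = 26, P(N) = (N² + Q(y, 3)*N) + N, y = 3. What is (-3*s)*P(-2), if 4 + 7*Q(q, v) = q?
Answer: -1248/7 ≈ -178.29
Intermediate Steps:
Q(q, v) = -4/7 + q/7
P(N) = N² + 6*N/7 (P(N) = (N² + (-4/7 + (⅐)*3)*N) + N = (N² + (-4/7 + 3/7)*N) + N = (N² - N/7) + N = N² + 6*N/7)
(-3*s)*P(-2) = (-3*26)*((⅐)*(-2)*(6 + 7*(-2))) = -78*(-2)*(6 - 14)/7 = -78*(-2)*(-8)/7 = -78*16/7 = -1248/7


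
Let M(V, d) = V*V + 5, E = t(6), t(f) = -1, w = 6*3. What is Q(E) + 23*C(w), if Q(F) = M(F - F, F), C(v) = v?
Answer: 419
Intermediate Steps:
w = 18
E = -1
M(V, d) = 5 + V**2 (M(V, d) = V**2 + 5 = 5 + V**2)
Q(F) = 5 (Q(F) = 5 + (F - F)**2 = 5 + 0**2 = 5 + 0 = 5)
Q(E) + 23*C(w) = 5 + 23*18 = 5 + 414 = 419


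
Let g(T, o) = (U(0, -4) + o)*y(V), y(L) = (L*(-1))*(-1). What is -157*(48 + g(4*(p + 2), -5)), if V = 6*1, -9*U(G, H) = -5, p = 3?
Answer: -10048/3 ≈ -3349.3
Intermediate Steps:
U(G, H) = 5/9 (U(G, H) = -⅑*(-5) = 5/9)
V = 6
y(L) = L (y(L) = -L*(-1) = L)
g(T, o) = 10/3 + 6*o (g(T, o) = (5/9 + o)*6 = 10/3 + 6*o)
-157*(48 + g(4*(p + 2), -5)) = -157*(48 + (10/3 + 6*(-5))) = -157*(48 + (10/3 - 30)) = -157*(48 - 80/3) = -157*64/3 = -10048/3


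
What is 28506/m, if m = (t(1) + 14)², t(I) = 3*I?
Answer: 28506/289 ≈ 98.637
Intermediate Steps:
m = 289 (m = (3*1 + 14)² = (3 + 14)² = 17² = 289)
28506/m = 28506/289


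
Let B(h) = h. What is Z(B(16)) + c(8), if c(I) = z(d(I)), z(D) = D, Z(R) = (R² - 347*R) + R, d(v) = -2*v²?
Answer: -5408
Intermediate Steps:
Z(R) = R² - 346*R
c(I) = -2*I²
Z(B(16)) + c(8) = 16*(-346 + 16) - 2*8² = 16*(-330) - 2*64 = -5280 - 128 = -5408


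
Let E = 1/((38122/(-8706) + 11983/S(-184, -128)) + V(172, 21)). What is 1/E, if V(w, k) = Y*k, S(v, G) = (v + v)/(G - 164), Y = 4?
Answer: 166944013/17412 ≈ 9587.9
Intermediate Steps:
S(v, G) = 2*v/(-164 + G) (S(v, G) = (2*v)/(-164 + G) = 2*v/(-164 + G))
V(w, k) = 4*k
E = 17412/166944013 (E = 1/((38122/(-8706) + 11983/((2*(-184)/(-164 - 128)))) + 4*21) = 1/((38122*(-1/8706) + 11983/((2*(-184)/(-292)))) + 84) = 1/((-19061/4353 + 11983/((2*(-184)*(-1/292)))) + 84) = 1/((-19061/4353 + 11983/(92/73)) + 84) = 1/((-19061/4353 + 11983*(73/92)) + 84) = 1/((-19061/4353 + 38033/4) + 84) = 1/(165481405/17412 + 84) = 1/(166944013/17412) = 17412/166944013 ≈ 0.00010430)
1/E = 1/(17412/166944013) = 166944013/17412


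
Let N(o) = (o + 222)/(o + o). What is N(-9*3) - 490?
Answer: -8885/18 ≈ -493.61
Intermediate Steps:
N(o) = (222 + o)/(2*o) (N(o) = (222 + o)/((2*o)) = (222 + o)*(1/(2*o)) = (222 + o)/(2*o))
N(-9*3) - 490 = (222 - 9*3)/(2*((-9*3))) - 490 = (1/2)*(222 - 27)/(-27) - 490 = (1/2)*(-1/27)*195 - 490 = -65/18 - 490 = -8885/18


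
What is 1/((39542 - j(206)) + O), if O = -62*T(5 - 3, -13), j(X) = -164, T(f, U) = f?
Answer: 1/39582 ≈ 2.5264e-5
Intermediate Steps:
O = -124 (O = -62*(5 - 3) = -62*2 = -124)
1/((39542 - j(206)) + O) = 1/((39542 - 1*(-164)) - 124) = 1/((39542 + 164) - 124) = 1/(39706 - 124) = 1/39582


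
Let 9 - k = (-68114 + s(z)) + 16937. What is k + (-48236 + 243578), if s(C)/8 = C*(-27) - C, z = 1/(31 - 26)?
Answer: 1232864/5 ≈ 2.4657e+5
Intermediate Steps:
z = ⅕ (z = 1/5 = ⅕ ≈ 0.20000)
s(C) = -224*C (s(C) = 8*(C*(-27) - C) = 8*(-27*C - C) = 8*(-28*C) = -224*C)
k = 256154/5 (k = 9 - ((-68114 - 224*⅕) + 16937) = 9 - ((-68114 - 224/5) + 16937) = 9 - (-340794/5 + 16937) = 9 - 1*(-256109/5) = 9 + 256109/5 = 256154/5 ≈ 51231.)
k + (-48236 + 243578) = 256154/5 + (-48236 + 243578) = 256154/5 + 195342 = 1232864/5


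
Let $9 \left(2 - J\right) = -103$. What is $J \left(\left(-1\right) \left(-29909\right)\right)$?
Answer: $\frac{3618989}{9} \approx 4.0211 \cdot 10^{5}$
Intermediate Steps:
$J = \frac{121}{9}$ ($J = 2 - - \frac{103}{9} = 2 + \frac{103}{9} = \frac{121}{9} \approx 13.444$)
$J \left(\left(-1\right) \left(-29909\right)\right) = \frac{121 \left(\left(-1\right) \left(-29909\right)\right)}{9} = \frac{121}{9} \cdot 29909 = \frac{3618989}{9}$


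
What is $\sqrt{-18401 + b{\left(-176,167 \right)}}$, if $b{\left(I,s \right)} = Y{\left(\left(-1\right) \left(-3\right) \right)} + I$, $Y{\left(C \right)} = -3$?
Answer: $2 i \sqrt{4645} \approx 136.31 i$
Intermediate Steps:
$b{\left(I,s \right)} = -3 + I$
$\sqrt{-18401 + b{\left(-176,167 \right)}} = \sqrt{-18401 - 179} = \sqrt{-18580} = 2 i \sqrt{4645}$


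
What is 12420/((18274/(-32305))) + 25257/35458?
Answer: -7113142211691/323979746 ≈ -21956.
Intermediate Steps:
12420/((18274/(-32305))) + 25257/35458 = 12420/((18274*(-1/32305))) + 25257*(1/35458) = 12420/(-18274/32305) + 25257/35458 = 12420*(-32305/18274) + 25257/35458 = -200614050/9137 + 25257/35458 = -7113142211691/323979746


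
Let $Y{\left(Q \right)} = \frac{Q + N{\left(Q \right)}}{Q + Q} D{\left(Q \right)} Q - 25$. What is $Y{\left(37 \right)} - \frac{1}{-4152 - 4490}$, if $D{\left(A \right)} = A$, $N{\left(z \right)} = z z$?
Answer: $\frac{224571013}{8642} \approx 25986.0$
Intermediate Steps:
$N{\left(z \right)} = z^{2}$
$Y{\left(Q \right)} = -25 + Q \left(\frac{Q}{2} + \frac{Q^{2}}{2}\right)$ ($Y{\left(Q \right)} = \frac{Q + Q^{2}}{Q + Q} Q Q - 25 = \frac{Q + Q^{2}}{2 Q} Q Q - 25 = \left(\frac{Q}{2} + \frac{Q^{2}}{2}\right) Q - 25 = Q \left(\frac{Q}{2} + \frac{Q^{2}}{2}\right) - 25 = -25 + Q \left(\frac{Q}{2} + \frac{Q^{2}}{2}\right)$)
$Y{\left(37 \right)} - \frac{1}{-4152 - 4490} = \left(-25 + \frac{37^{2}}{2} + \frac{37^{3}}{2}\right) - \frac{1}{-4152 - 4490} = \left(-25 + \frac{1}{2} \cdot 1369 + \frac{1}{2} \cdot 50653\right) - \frac{1}{-8642} = \left(-25 + \frac{1369}{2} + \frac{50653}{2}\right) - - \frac{1}{8642} = 25986 + \frac{1}{8642} = \frac{224571013}{8642}$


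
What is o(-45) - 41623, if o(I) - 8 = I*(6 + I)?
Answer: -39860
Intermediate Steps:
o(I) = 8 + I*(6 + I)
o(-45) - 41623 = (8 + (-45)**2 + 6*(-45)) - 41623 = (8 + 2025 - 270) - 41623 = 1763 - 41623 = -39860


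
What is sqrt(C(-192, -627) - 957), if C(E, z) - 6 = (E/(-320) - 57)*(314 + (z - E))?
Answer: 3*sqrt(16315)/5 ≈ 76.638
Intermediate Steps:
C(E, z) = 6 + (-57 - E/320)*(314 + z - E) (C(E, z) = 6 + (E/(-320) - 57)*(314 + (z - E)) = 6 + (E*(-1/320) - 57)*(314 + z - E) = 6 + (-E/320 - 57)*(314 + z - E) = 6 + (-57 - E/320)*(314 + z - E))
sqrt(C(-192, -627) - 957) = sqrt((-17892 - 57*(-627) + (1/320)*(-192)**2 + (8963/160)*(-192) - 1/320*(-192)*(-627)) - 957) = sqrt((-17892 + 35739 + (1/320)*36864 - 53778/5 - 1881/5) - 957) = sqrt((-17892 + 35739 + 576/5 - 53778/5 - 1881/5) - 957) = sqrt(34152/5 - 957) = sqrt(29367/5) = 3*sqrt(16315)/5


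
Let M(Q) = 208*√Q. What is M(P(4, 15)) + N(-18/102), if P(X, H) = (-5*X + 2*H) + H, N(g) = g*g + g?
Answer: 300518/289 ≈ 1039.9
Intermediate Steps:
N(g) = g + g² (N(g) = g² + g = g + g²)
P(X, H) = -5*X + 3*H
M(P(4, 15)) + N(-18/102) = 208*√(-5*4 + 3*15) + (-18/102)*(1 - 18/102) = 208*√(-20 + 45) + (-18*1/102)*(1 - 18*1/102) = 208*√25 - 3*(1 - 3/17)/17 = 208*5 - 3/17*14/17 = 1040 - 42/289 = 300518/289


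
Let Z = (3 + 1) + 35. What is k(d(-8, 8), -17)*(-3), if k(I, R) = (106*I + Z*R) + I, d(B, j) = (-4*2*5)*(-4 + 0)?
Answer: -49371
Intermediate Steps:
Z = 39 (Z = 4 + 35 = 39)
d(B, j) = 160 (d(B, j) = -8*5*(-4) = -40*(-4) = 160)
k(I, R) = 39*R + 107*I (k(I, R) = (106*I + 39*R) + I = (39*R + 106*I) + I = 39*R + 107*I)
k(d(-8, 8), -17)*(-3) = (39*(-17) + 107*160)*(-3) = (-663 + 17120)*(-3) = 16457*(-3) = -49371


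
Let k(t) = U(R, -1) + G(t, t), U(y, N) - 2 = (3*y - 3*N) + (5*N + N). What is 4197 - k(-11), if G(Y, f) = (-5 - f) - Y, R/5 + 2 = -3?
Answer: 4256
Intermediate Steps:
R = -25 (R = -10 + 5*(-3) = -10 - 15 = -25)
G(Y, f) = -5 - Y - f
U(y, N) = 2 + 3*N + 3*y (U(y, N) = 2 + ((3*y - 3*N) + (5*N + N)) = 2 + ((-3*N + 3*y) + 6*N) = 2 + (3*N + 3*y) = 2 + 3*N + 3*y)
k(t) = -81 - 2*t (k(t) = (2 + 3*(-1) + 3*(-25)) + (-5 - t - t) = (2 - 3 - 75) + (-5 - 2*t) = -76 + (-5 - 2*t) = -81 - 2*t)
4197 - k(-11) = 4197 - (-81 - 2*(-11)) = 4197 - (-81 + 22) = 4197 - 1*(-59) = 4197 + 59 = 4256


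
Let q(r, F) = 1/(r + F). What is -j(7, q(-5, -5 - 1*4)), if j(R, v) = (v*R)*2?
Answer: 1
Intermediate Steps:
q(r, F) = 1/(F + r)
j(R, v) = 2*R*v (j(R, v) = (R*v)*2 = 2*R*v)
-j(7, q(-5, -5 - 1*4)) = -2*7/((-5 - 1*4) - 5) = -2*7/((-5 - 4) - 5) = -2*7/(-9 - 5) = -2*7/(-14) = -2*7*(-1)/14 = -1*(-1) = 1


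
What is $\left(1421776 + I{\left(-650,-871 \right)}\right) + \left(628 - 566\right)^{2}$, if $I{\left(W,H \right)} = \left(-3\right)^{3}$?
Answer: $1425593$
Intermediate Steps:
$I{\left(W,H \right)} = -27$
$\left(1421776 + I{\left(-650,-871 \right)}\right) + \left(628 - 566\right)^{2} = \left(1421776 - 27\right) + \left(628 - 566\right)^{2} = 1421749 + 62^{2} = 1421749 + 3844 = 1425593$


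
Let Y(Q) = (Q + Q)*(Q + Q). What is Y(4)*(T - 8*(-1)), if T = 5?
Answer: 832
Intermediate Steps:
Y(Q) = 4*Q**2 (Y(Q) = (2*Q)*(2*Q) = 4*Q**2)
Y(4)*(T - 8*(-1)) = (4*4**2)*(5 - 8*(-1)) = (4*16)*(5 + 8) = 64*13 = 832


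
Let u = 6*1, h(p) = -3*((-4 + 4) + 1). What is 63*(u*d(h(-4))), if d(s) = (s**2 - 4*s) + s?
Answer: 6804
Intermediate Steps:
h(p) = -3 (h(p) = -3*(0 + 1) = -3*1 = -3)
d(s) = s**2 - 3*s
u = 6
63*(u*d(h(-4))) = 63*(6*(-3*(-3 - 3))) = 63*(6*(-3*(-6))) = 63*(6*18) = 63*108 = 6804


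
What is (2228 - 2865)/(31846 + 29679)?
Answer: -637/61525 ≈ -0.010354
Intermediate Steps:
(2228 - 2865)/(31846 + 29679) = -637/61525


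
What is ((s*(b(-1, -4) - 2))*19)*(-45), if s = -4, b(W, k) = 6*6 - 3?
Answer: 106020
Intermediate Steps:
b(W, k) = 33 (b(W, k) = 36 - 3 = 33)
((s*(b(-1, -4) - 2))*19)*(-45) = (-4*(33 - 2)*19)*(-45) = (-4*31*19)*(-45) = -124*19*(-45) = -2356*(-45) = 106020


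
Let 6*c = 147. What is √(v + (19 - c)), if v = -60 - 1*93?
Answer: I*√634/2 ≈ 12.59*I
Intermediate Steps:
c = 49/2 (c = (⅙)*147 = 49/2 ≈ 24.500)
v = -153 (v = -60 - 93 = -153)
√(v + (19 - c)) = √(-153 + (19 - 1*49/2)) = √(-153 + (19 - 49/2)) = √(-153 - 11/2) = √(-317/2) = I*√634/2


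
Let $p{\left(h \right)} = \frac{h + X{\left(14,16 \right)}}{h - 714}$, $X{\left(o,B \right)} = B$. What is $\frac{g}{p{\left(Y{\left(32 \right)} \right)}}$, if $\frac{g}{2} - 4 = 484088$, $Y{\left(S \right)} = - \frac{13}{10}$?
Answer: $- \frac{329781912}{7} \approx -4.7112 \cdot 10^{7}$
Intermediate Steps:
$Y{\left(S \right)} = - \frac{13}{10}$ ($Y{\left(S \right)} = \left(-13\right) \frac{1}{10} = - \frac{13}{10}$)
$g = 968184$ ($g = 8 + 2 \cdot 484088 = 8 + 968176 = 968184$)
$p{\left(h \right)} = \frac{16 + h}{-714 + h}$ ($p{\left(h \right)} = \frac{h + 16}{h - 714} = \frac{16 + h}{-714 + h}$)
$\frac{g}{p{\left(Y{\left(32 \right)} \right)}} = \frac{968184}{\frac{1}{-714 - \frac{13}{10}} \left(16 - \frac{13}{10}\right)} = \frac{968184}{\frac{1}{- \frac{7153}{10}} \cdot \frac{147}{10}} = \frac{968184}{\left(- \frac{10}{7153}\right) \frac{147}{10}} = \frac{968184}{- \frac{147}{7153}} = 968184 \left(- \frac{7153}{147}\right) = - \frac{329781912}{7}$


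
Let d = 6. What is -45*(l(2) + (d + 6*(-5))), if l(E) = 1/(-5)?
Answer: 1089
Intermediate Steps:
l(E) = -⅕
-45*(l(2) + (d + 6*(-5))) = -45*(-⅕ + (6 + 6*(-5))) = -45*(-⅕ + (6 - 30)) = -45*(-⅕ - 24) = -45*(-121/5) = 1089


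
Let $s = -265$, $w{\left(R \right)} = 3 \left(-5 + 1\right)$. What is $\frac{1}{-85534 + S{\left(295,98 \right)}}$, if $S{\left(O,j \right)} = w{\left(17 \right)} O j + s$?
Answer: $- \frac{1}{432719} \approx -2.311 \cdot 10^{-6}$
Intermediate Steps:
$w{\left(R \right)} = -12$ ($w{\left(R \right)} = 3 \left(-4\right) = -12$)
$S{\left(O,j \right)} = -265 - 12 O j$ ($S{\left(O,j \right)} = - 12 O j - 265 = -265 - 12 O j$)
$\frac{1}{-85534 + S{\left(295,98 \right)}} = \frac{1}{-85534 - \left(265 + 3540 \cdot 98\right)} = \frac{1}{-85534 - 347185} = \frac{1}{-432719} = - \frac{1}{432719}$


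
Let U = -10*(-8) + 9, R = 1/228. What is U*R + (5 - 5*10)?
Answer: -10171/228 ≈ -44.610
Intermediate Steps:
R = 1/228 ≈ 0.0043860
U = 89 (U = 80 + 9 = 89)
U*R + (5 - 5*10) = 89*(1/228) + (5 - 5*10) = 89/228 + (5 - 50) = 89/228 - 45 = -10171/228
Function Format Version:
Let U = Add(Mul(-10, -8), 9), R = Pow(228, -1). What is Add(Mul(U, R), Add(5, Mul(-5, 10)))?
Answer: Rational(-10171, 228) ≈ -44.610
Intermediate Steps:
R = Rational(1, 228) ≈ 0.0043860
U = 89 (U = Add(80, 9) = 89)
Add(Mul(U, R), Add(5, Mul(-5, 10))) = Add(Mul(89, Rational(1, 228)), Add(5, Mul(-5, 10))) = Add(Rational(89, 228), Add(5, -50)) = Add(Rational(89, 228), -45) = Rational(-10171, 228)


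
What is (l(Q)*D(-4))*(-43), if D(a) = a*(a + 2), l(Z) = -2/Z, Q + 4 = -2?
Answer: -344/3 ≈ -114.67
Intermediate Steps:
Q = -6 (Q = -4 - 2 = -6)
D(a) = a*(2 + a)
(l(Q)*D(-4))*(-43) = ((-2/(-6))*(-4*(2 - 4)))*(-43) = ((-2*(-1/6))*(-4*(-2)))*(-43) = ((1/3)*8)*(-43) = (8/3)*(-43) = -344/3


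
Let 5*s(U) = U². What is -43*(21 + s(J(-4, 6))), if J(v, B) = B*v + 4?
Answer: -4343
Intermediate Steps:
J(v, B) = 4 + B*v
s(U) = U²/5
-43*(21 + s(J(-4, 6))) = -43*(21 + (4 + 6*(-4))²/5) = -43*(21 + (4 - 24)²/5) = -43*(21 + (⅕)*(-20)²) = -43*(21 + (⅕)*400) = -43*(21 + 80) = -43*101 = -4343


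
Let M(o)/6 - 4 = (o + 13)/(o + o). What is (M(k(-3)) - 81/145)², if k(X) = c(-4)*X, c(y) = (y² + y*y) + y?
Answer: 11123288089/16483600 ≈ 674.81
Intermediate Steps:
c(y) = y + 2*y² (c(y) = (y² + y²) + y = 2*y² + y = y + 2*y²)
k(X) = 28*X (k(X) = (-4*(1 + 2*(-4)))*X = (-4*(1 - 8))*X = (-4*(-7))*X = 28*X)
M(o) = 24 + 3*(13 + o)/o (M(o) = 24 + 6*((o + 13)/(o + o)) = 24 + 6*((13 + o)/((2*o))) = 24 + 6*((13 + o)*(1/(2*o))) = 24 + 6*((13 + o)/(2*o)) = 24 + 3*(13 + o)/o)
(M(k(-3)) - 81/145)² = ((27 + 39/((28*(-3)))) - 81/145)² = ((27 + 39/(-84)) - 81*1/145)² = ((27 + 39*(-1/84)) - 81/145)² = ((27 - 13/28) - 81/145)² = (743/28 - 81/145)² = (105467/4060)² = 11123288089/16483600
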